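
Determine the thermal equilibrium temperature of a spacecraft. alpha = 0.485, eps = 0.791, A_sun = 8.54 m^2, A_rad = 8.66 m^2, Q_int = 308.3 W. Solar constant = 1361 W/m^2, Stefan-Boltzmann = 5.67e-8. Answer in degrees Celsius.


Numerator = alpha*S*A_sun + Q_int = 0.485*1361*8.54 + 308.3 = 5945.4259 W
Denominator = eps*sigma*A_rad = 0.791*5.67e-8*8.66 = 3.883984e-07 W/K^4
T^4 = 1.5307545e+10 K^4
T = 351.7437 K = 78.5937 C

78.5937 degrees Celsius


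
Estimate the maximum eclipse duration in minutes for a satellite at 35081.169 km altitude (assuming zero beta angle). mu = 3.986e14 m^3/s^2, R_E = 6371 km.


r = 41452.1690 km
T = 1399.8479 min
Eclipse fraction = arcsin(R_E/r)/pi = arcsin(6371.0000/41452.1690)/pi
= arcsin(0.1536952)/pi = 0.04911739
Eclipse duration = 0.04911739 * 1399.8479 = 68.7569 min

68.7569 minutes


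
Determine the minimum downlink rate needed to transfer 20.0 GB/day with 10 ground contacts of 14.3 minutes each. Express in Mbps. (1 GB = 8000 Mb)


total contact time = 10 * 14.3 * 60 = 8580.0000 s
data = 20.0 GB = 160000.0000 Mb
rate = 160000.0000 / 8580.0000 = 18.6480 Mbps

18.6480 Mbps


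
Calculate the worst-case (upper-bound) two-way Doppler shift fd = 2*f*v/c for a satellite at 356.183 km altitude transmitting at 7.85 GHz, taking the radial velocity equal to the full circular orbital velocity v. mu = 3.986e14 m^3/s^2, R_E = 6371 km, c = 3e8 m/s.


r = 6.727183e+06 m
v = sqrt(mu/r) = 7697.5413 m/s (worst-case radial velocity)
f = 7.85 GHz = 7.85e+09 Hz
fd = 2*f*v/c = 2*7.85e+09*7697.5413/3.0e+08
fd = 402837.9933 Hz

402837.9933 Hz


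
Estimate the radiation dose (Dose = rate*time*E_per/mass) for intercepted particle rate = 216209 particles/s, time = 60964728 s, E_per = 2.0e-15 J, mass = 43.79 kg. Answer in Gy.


Total energy deposited = rate * time * E_per
  = 216209 * 60964728 * 2.0e-15 = 0.02636225 J
Dose = E_total / mass = 0.02636225 / 43.79
Dose = 6.020152e-04 Gy

6.0202e-04 Gy


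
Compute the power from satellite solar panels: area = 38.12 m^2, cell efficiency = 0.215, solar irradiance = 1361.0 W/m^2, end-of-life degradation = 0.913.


P = area * eta * S * degradation
P = 38.12 * 0.215 * 1361.0 * 0.913
P = 10184.0437 W

10184.0437 W


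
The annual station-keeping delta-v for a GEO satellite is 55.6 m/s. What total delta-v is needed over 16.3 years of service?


dV = rate * years = 55.6 * 16.3
dV = 906.2800 m/s

906.2800 m/s


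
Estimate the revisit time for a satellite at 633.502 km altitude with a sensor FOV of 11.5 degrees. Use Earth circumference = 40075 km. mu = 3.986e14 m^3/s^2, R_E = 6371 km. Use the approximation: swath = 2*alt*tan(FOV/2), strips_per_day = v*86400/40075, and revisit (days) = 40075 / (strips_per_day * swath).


swath = 2*633.502*tan(0.1003564) = 127.5806 km
v = sqrt(mu/r) = 7543.6237 m/s = 7.5436 km/s
strips/day = v*86400/40075 = 7.5436*86400/40075 = 16.2637
coverage/day = strips * swath = 16.2637 * 127.5806 = 2074.9367 km
revisit = 40075 / 2074.9367 = 19.3138 days

19.3138 days


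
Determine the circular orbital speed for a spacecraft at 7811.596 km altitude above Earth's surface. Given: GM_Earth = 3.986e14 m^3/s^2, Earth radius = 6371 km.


r = R_E + alt = 6371.0 + 7811.596 = 14182.5960 km = 1.4182596e+07 m
v = sqrt(mu/r) = sqrt(3.986e14 / 1.4182596e+07) = 5301.4025 m/s = 5.3014 km/s

5.3014 km/s


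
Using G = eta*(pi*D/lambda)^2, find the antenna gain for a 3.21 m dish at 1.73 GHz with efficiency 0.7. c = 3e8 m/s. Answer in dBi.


lambda = c/f = 3e8 / 1.73e+09 = 0.1734104 m
G = eta*(pi*D/lambda)^2 = 0.7*(pi*3.21/0.1734104)^2
G = 2367.3232 (linear)
G = 10*log10(2367.3232) = 33.7426 dBi

33.7426 dBi


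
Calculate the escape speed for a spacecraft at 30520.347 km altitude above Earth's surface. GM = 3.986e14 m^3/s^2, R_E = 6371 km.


r = 6371.0 + 30520.347 = 36891.3470 km = 3.6891347e+07 m
v_esc = sqrt(2*mu/r) = sqrt(2*3.986e14 / 3.6891347e+07)
v_esc = 4648.5916 m/s = 4.6486 km/s

4.6486 km/s


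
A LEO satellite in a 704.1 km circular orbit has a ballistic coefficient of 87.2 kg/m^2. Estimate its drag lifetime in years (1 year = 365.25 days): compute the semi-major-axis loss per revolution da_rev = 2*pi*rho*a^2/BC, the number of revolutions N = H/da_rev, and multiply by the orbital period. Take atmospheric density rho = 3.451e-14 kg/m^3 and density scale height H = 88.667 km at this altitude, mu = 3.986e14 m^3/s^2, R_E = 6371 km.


a = R_E + alt = 7075.1000 km = 7.0751e+06 m
da_rev = 2*pi*rho*a^2/BC = 2*pi*3.451e-14*(7.0751e+06)^2/87.2 = 0.124472527 m per revolution
N = H/da_rev = 88667.0000 m / 0.124472527 m = 712341.9268 revolutions
P = 2*pi*sqrt(a^3/mu) = 5922.5685 s
lifetime = N*P = 712341.9268 * 5922.5685 = 4.2188939e+09 s = 48829.7903 days
years = 48829.7903 / 365.25 = 133.6887 years

133.6887 years


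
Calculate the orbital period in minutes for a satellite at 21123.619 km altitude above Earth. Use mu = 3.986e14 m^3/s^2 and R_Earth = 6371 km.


r = 27494.6190 km = 2.7494619e+07 m
T = 2*pi*sqrt(r^3/mu) = 2*pi*sqrt(2.0784669e+22 / 3.986e14)
T = 45371.4627 s = 756.1910 min

756.1910 minutes


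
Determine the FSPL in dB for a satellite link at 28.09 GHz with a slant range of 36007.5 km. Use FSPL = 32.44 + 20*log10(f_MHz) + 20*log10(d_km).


f = 28.09 GHz = 28090.0000 MHz
d = 36007.5 km
FSPL = 32.44 + 20*log10(28090.0000) + 20*log10(36007.5)
FSPL = 32.44 + 88.9710 + 91.1279
FSPL = 212.5389 dB

212.5389 dB


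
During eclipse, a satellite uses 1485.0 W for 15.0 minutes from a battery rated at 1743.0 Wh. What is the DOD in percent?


E_used = P * t / 60 = 1485.0 * 15.0 / 60 = 371.2500 Wh
DOD = E_used / E_total * 100 = 371.2500 / 1743.0 * 100
DOD = 21.2995 %

21.2995 %


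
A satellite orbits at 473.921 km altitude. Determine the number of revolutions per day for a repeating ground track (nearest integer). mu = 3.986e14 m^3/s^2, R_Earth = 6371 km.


r = 6.844921e+06 m
T = 2*pi*sqrt(r^3/mu) = 5635.9078 s = 93.9318 min
revs/day = 1440 / 93.9318 = 15.3303
Rounded: 15 revolutions per day

15 revolutions per day


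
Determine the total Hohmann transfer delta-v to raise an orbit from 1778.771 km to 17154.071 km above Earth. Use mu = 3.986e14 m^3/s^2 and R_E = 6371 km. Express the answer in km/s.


r1 = 8149.7710 km = 8.149771e+06 m
r2 = 23525.0710 km = 2.3525071e+07 m
dv1 = sqrt(mu/r1)*(sqrt(2*r2/(r1+r2)) - 1) = 1530.0020 m/s
dv2 = sqrt(mu/r2)*(1 - sqrt(2*r1/(r1+r2))) = 1163.4662 m/s
total dv = |dv1| + |dv2| = 1530.0020 + 1163.4662 = 2693.4681 m/s = 2.6935 km/s

2.6935 km/s


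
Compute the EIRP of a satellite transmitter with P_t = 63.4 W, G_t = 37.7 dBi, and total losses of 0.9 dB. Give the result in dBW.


Pt = 63.4 W = 18.0209 dBW
EIRP = Pt_dBW + Gt - losses = 18.0209 + 37.7 - 0.9 = 54.8209 dBW

54.8209 dBW


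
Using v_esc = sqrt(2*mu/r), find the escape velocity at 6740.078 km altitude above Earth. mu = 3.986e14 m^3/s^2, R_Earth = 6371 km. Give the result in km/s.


r = 6371.0 + 6740.078 = 13111.0780 km = 1.3111078e+07 m
v_esc = sqrt(2*mu/r) = sqrt(2*3.986e14 / 1.3111078e+07)
v_esc = 7797.6627 m/s = 7.7977 km/s

7.7977 km/s


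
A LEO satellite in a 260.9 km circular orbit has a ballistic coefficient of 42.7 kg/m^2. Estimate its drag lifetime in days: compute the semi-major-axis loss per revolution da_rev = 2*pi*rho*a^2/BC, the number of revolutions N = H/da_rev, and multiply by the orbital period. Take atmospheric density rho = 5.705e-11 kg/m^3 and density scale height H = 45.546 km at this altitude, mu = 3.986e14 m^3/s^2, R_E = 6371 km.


a = R_E + alt = 6631.9000 km = 6.6319e+06 m
da_rev = 2*pi*rho*a^2/BC = 2*pi*5.705e-11*(6.6319e+06)^2/42.7 = 369.218608 m per revolution
N = H/da_rev = 45546.0000 m / 369.218608 m = 123.3578 revolutions
P = 2*pi*sqrt(a^3/mu) = 5374.8726 s
lifetime = N*P = 123.3578 * 5374.8726 = 663032.5299 s = 7.6740 days

7.6740 days


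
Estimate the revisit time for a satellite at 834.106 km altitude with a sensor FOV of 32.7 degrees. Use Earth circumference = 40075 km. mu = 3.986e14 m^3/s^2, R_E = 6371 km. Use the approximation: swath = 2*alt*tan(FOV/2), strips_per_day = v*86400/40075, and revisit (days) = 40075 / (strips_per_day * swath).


swath = 2*834.106*tan(0.2853613) = 489.4000 km
v = sqrt(mu/r) = 7437.8679 m/s = 7.4379 km/s
strips/day = v*86400/40075 = 7.4379*86400/40075 = 16.0357
coverage/day = strips * swath = 16.0357 * 489.4000 = 7847.8852 km
revisit = 40075 / 7847.8852 = 5.1065 days

5.1065 days


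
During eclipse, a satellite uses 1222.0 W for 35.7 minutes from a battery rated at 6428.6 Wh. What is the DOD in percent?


E_used = P * t / 60 = 1222.0 * 35.7 / 60 = 727.0900 Wh
DOD = E_used / E_total * 100 = 727.0900 / 6428.6 * 100
DOD = 11.3102 %

11.3102 %


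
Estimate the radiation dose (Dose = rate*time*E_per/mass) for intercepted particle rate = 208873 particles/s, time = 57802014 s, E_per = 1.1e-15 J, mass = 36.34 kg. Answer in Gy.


Total energy deposited = rate * time * E_per
  = 208873 * 57802014 * 1.1e-15 = 0.01328061 J
Dose = E_total / mass = 0.01328061 / 36.34
Dose = 3.6545427e-04 Gy

3.6545e-04 Gy


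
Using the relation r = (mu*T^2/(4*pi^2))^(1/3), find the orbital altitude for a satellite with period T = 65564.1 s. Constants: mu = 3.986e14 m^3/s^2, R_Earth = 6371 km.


T = 65564.1 s
r = (mu*T^2/(4*pi^2))^(1/3) = (3.986e14 * 65564.1^2 / (4*pi^2))^(1/3)
r = 3.5142818e+07 m = 35142.8184 km
alt = r - R_E = 35142.8184 - 6371 = 28771.8184 km

28771.8184 km


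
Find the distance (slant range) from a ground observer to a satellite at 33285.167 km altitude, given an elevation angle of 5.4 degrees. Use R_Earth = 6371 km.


h = 33285.167 km, el = 5.4 deg
d = -R_E*sin(el) + sqrt((R_E*sin(el))^2 + 2*R_E*h + h^2)
d = -6371.0000*sin(0.09424778) + sqrt((6371.0000*0.09410831)^2 + 2*6371.0000*33285.167 + 33285.167^2)
d = 38546.0796 km

38546.0796 km


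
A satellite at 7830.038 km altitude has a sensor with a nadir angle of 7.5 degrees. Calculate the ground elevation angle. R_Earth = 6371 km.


r = R_E + alt = 14201.0380 km
Law of sines in the satellite / Earth-center / ground-point triangle:
  sin(nadir)/R_E = sin(90 + el)/r  =>  cos(el) = (r/R_E)*sin(nadir)
cos(el) = (14201.0380 / 6371.0000) * sin(7.5 deg) = 0.2909445
el = arccos(0.2909445) = 73.0855 deg
(Earth-central angle = 90 - nadir - el = 9.4145 deg)

73.0855 degrees


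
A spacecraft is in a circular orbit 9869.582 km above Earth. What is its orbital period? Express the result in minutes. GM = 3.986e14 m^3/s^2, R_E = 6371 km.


r = 16240.5820 km = 1.6240582e+07 m
T = 2*pi*sqrt(r^3/mu) = 2*pi*sqrt(4.2835591e+21 / 3.986e14)
T = 20597.4570 s = 343.2909 min

343.2909 minutes


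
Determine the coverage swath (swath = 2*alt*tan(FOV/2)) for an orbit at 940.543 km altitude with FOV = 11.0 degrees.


FOV = 11.0 deg = 0.1919862 rad
swath = 2 * alt * tan(FOV/2) = 2 * 940.543 * tan(0.09599311)
swath = 2 * 940.543 * 0.09628905
swath = 181.1280 km

181.1280 km


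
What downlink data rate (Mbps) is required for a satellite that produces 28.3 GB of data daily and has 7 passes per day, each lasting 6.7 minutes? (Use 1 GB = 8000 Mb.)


total contact time = 7 * 6.7 * 60 = 2814.0000 s
data = 28.3 GB = 226400.0000 Mb
rate = 226400.0000 / 2814.0000 = 80.4549 Mbps

80.4549 Mbps


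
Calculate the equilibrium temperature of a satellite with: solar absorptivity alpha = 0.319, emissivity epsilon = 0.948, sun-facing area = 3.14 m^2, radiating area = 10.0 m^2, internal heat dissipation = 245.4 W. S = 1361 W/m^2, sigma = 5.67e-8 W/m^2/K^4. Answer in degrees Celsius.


Numerator = alpha*S*A_sun + Q_int = 0.319*1361*3.14 + 245.4 = 1608.6593 W
Denominator = eps*sigma*A_rad = 0.948*5.67e-8*10.0 = 5.37516e-07 W/K^4
T^4 = 2.9927654e+09 K^4
T = 233.8935 K = -39.2565 C

-39.2565 degrees Celsius


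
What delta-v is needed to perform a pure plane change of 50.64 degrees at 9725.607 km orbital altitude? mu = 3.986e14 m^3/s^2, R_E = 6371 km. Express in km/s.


r = 16096.6070 km = 1.6096607e+07 m
V = sqrt(mu/r) = 4976.2418 m/s
di = 50.64 deg = 0.8838347 rad
dV = 2*V*sin(di/2) = 2*4976.2418*sin(0.4419174)
dV = 4256.4127 m/s = 4.2564 km/s

4.2564 km/s


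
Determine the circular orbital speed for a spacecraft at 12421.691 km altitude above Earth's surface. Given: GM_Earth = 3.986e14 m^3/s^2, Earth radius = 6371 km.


r = R_E + alt = 6371.0 + 12421.691 = 18792.6910 km = 1.8792691e+07 m
v = sqrt(mu/r) = sqrt(3.986e14 / 1.8792691e+07) = 4605.4722 m/s = 4.6055 km/s

4.6055 km/s


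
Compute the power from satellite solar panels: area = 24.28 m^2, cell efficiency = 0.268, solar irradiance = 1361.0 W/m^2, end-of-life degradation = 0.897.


P = area * eta * S * degradation
P = 24.28 * 0.268 * 1361.0 * 0.897
P = 7943.9051 W

7943.9051 W


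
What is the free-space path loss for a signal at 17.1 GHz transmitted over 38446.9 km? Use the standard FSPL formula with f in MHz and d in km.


f = 17.1 GHz = 17100.0000 MHz
d = 38446.9 km
FSPL = 32.44 + 20*log10(17100.0000) + 20*log10(38446.9)
FSPL = 32.44 + 84.6599 + 91.6972
FSPL = 208.7971 dB

208.7971 dB


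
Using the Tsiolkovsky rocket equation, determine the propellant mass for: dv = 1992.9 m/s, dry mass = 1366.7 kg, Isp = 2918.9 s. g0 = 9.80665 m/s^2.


ve = Isp * g0 = 2918.9 * 9.80665 = 28624.630685 m/s
mass ratio = exp(dv/ve) = exp(1992.9/28624.630685) = 1.07210270
m_prop = m_dry * (mr - 1) = 1366.7 * (1.07210270 - 1)
m_prop = 98.5428 kg

98.5428 kg


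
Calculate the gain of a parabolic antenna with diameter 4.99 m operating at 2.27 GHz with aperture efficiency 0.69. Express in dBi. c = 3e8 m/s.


lambda = c/f = 3e8 / 2.27e+09 = 0.1321586 m
G = eta*(pi*D/lambda)^2 = 0.69*(pi*4.99/0.1321586)^2
G = 9708.6564 (linear)
G = 10*log10(9708.6564) = 39.8716 dBi

39.8716 dBi


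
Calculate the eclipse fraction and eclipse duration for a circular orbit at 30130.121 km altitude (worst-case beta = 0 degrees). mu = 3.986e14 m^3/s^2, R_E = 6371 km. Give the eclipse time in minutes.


r = 36501.1210 km
T = 1156.6961 min
Eclipse fraction = arcsin(R_E/r)/pi = arcsin(6371.0000/36501.1210)/pi
= arcsin(0.1745426)/pi = 0.05584467
Eclipse duration = 0.05584467 * 1156.6961 = 64.5953 min

64.5953 minutes


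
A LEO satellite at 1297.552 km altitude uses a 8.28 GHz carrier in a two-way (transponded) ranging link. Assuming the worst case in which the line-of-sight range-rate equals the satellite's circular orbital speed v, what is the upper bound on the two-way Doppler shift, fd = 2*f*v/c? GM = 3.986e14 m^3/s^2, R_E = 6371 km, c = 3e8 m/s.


r = 7.668552e+06 m
v = sqrt(mu/r) = 7209.6132 m/s (worst-case radial velocity)
f = 8.28 GHz = 8.28e+09 Hz
fd = 2*f*v/c = 2*8.28e+09*7209.6132/3.0e+08
fd = 397970.6473 Hz

397970.6473 Hz


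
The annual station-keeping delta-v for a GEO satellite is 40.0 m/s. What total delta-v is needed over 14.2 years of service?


dV = rate * years = 40.0 * 14.2
dV = 568.0000 m/s

568.0000 m/s


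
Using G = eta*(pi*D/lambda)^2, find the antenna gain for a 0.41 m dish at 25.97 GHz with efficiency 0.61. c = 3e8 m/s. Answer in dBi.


lambda = c/f = 3e8 / 2.597e+10 = 0.01155179 m
G = eta*(pi*D/lambda)^2 = 0.61*(pi*0.41/0.01155179)^2
G = 7584.0063 (linear)
G = 10*log10(7584.0063) = 38.7990 dBi

38.7990 dBi


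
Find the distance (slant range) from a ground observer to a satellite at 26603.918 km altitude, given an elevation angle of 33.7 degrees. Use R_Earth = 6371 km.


h = 26603.918 km, el = 33.7 deg
d = -R_E*sin(el) + sqrt((R_E*sin(el))^2 + 2*R_E*h + h^2)
d = -6371.0000*sin(0.588176) + sqrt((6371.0000*0.5548444)^2 + 2*6371.0000*26603.918 + 26603.918^2)
d = 29011.2256 km

29011.2256 km


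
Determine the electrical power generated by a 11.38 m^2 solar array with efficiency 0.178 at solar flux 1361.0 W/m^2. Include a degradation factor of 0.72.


P = area * eta * S * degradation
P = 11.38 * 0.178 * 1361.0 * 0.72
P = 1984.9651 W

1984.9651 W


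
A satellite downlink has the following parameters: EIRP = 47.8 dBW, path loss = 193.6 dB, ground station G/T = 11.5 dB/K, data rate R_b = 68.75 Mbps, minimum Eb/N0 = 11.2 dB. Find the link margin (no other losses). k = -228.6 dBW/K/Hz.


C/N0 = EIRP - FSPL + G/T - k = 47.8 - 193.6 + 11.5 - (-228.6)
C/N0 = 94.3000 dB-Hz
R_b = 68.75 Mbps = 6.875e+07 bps -> 10*log10(R_b) = 78.3727 dB-Hz
Eb/N0 = C/N0 - 10*log10(R_b) = 94.3000 - 78.3727 = 15.9273 dB
Margin = Eb/N0 - Eb/N0_req = 15.9273 - 11.2 = 4.7273 dB (link closes)

4.7273 dB


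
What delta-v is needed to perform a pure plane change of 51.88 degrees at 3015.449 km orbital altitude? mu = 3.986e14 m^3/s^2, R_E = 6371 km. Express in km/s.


r = 9386.4490 km = 9.386449e+06 m
V = sqrt(mu/r) = 6516.5538 m/s
di = 51.88 deg = 0.9054768 rad
dV = 2*V*sin(di/2) = 2*6516.5538*sin(0.4527384)
dV = 5701.0682 m/s = 5.7011 km/s

5.7011 km/s


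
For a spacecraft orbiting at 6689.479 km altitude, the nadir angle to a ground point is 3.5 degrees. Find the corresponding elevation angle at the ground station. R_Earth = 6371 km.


r = R_E + alt = 13060.4790 km
Law of sines in the satellite / Earth-center / ground-point triangle:
  sin(nadir)/R_E = sin(90 + el)/r  =>  cos(el) = (r/R_E)*sin(nadir)
cos(el) = (13060.4790 / 6371.0000) * sin(3.5 deg) = 0.1251488
el = arccos(0.1251488) = 82.8106 deg
(Earth-central angle = 90 - nadir - el = 3.6894 deg)

82.8106 degrees


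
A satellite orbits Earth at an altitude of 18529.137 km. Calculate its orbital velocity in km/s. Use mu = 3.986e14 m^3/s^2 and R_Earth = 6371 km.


r = R_E + alt = 6371.0 + 18529.137 = 24900.1370 km = 2.4900137e+07 m
v = sqrt(mu/r) = sqrt(3.986e14 / 2.4900137e+07) = 4000.9929 m/s = 4.0010 km/s

4.0010 km/s


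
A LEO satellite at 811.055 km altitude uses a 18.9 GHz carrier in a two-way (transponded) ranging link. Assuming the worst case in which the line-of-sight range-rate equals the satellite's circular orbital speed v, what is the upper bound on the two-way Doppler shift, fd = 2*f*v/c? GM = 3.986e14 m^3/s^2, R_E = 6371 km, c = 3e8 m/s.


r = 7.182055e+06 m
v = sqrt(mu/r) = 7449.7943 m/s (worst-case radial velocity)
f = 18.9 GHz = 1.89e+10 Hz
fd = 2*f*v/c = 2*1.89e+10*7449.7943/3.0e+08
fd = 938674.0872 Hz

938674.0872 Hz


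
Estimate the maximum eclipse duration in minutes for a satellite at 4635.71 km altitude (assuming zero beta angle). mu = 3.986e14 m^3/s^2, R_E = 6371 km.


r = 11006.7100 km
T = 191.5342 min
Eclipse fraction = arcsin(R_E/r)/pi = arcsin(6371.0000/11006.7100)/pi
= arcsin(0.5788287)/pi = 0.19649
Eclipse duration = 0.19649 * 191.5342 = 37.6346 min

37.6346 minutes


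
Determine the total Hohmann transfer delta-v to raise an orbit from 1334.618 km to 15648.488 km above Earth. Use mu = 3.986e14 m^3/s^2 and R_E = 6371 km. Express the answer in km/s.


r1 = 7705.6180 km = 7.705618e+06 m
r2 = 22019.4880 km = 2.2019488e+07 m
dv1 = sqrt(mu/r1)*(sqrt(2*r2/(r1+r2)) - 1) = 1562.0555 m/s
dv2 = sqrt(mu/r2)*(1 - sqrt(2*r1/(r1+r2))) = 1191.1322 m/s
total dv = |dv1| + |dv2| = 1562.0555 + 1191.1322 = 2753.1878 m/s = 2.7532 km/s

2.7532 km/s


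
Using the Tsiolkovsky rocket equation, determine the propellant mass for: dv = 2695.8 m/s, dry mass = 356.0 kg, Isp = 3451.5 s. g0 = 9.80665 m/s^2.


ve = Isp * g0 = 3451.5 * 9.80665 = 33847.652475 m/s
mass ratio = exp(dv/ve) = exp(2695.8/33847.652475) = 1.08290269
m_prop = m_dry * (mr - 1) = 356.0 * (1.08290269 - 1)
m_prop = 29.5134 kg

29.5134 kg


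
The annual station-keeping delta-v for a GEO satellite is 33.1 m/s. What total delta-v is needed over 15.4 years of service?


dV = rate * years = 33.1 * 15.4
dV = 509.7400 m/s

509.7400 m/s


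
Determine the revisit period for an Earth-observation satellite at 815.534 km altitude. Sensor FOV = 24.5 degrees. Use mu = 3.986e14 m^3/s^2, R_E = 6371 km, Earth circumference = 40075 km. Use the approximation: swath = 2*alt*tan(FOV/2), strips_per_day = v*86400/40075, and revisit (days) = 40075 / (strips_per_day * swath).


swath = 2*815.534*tan(0.2138028) = 354.1396 km
v = sqrt(mu/r) = 7447.4724 m/s = 7.4475 km/s
strips/day = v*86400/40075 = 7.4475*86400/40075 = 16.0564
coverage/day = strips * swath = 16.0564 * 354.1396 = 5686.2190 km
revisit = 40075 / 5686.2190 = 7.0477 days

7.0477 days


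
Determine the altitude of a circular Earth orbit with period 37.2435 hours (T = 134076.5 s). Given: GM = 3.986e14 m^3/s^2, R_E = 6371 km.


T = 134076.5 s
r = (mu*T^2/(4*pi^2))^(1/3) = (3.986e14 * 134076.5^2 / (4*pi^2))^(1/3)
r = 5.6618839e+07 m = 56618.8393 km
alt = r - R_E = 56618.8393 - 6371 = 50247.8393 km

50247.8393 km


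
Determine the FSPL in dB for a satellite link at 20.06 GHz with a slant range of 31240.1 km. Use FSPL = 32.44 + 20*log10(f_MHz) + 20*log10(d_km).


f = 20.06 GHz = 20060.0000 MHz
d = 31240.1 km
FSPL = 32.44 + 20*log10(20060.0000) + 20*log10(31240.1)
FSPL = 32.44 + 86.0466 + 89.8942
FSPL = 208.3809 dB

208.3809 dB


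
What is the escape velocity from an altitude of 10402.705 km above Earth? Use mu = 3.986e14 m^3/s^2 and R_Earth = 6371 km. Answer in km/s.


r = 6371.0 + 10402.705 = 16773.7050 km = 1.6773705e+07 m
v_esc = sqrt(2*mu/r) = sqrt(2*3.986e14 / 1.6773705e+07)
v_esc = 6893.9661 m/s = 6.8940 km/s

6.8940 km/s


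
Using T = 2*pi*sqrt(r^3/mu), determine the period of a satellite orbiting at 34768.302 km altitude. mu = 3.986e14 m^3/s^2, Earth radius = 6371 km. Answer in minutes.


r = 41139.3020 km = 4.1139302e+07 m
T = 2*pi*sqrt(r^3/mu) = 2*pi*sqrt(6.962589e+22 / 3.986e14)
T = 83041.7704 s = 1384.0295 min

1384.0295 minutes


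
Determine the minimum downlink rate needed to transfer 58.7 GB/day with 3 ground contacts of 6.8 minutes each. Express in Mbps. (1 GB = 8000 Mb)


total contact time = 3 * 6.8 * 60 = 1224.0000 s
data = 58.7 GB = 469600.0000 Mb
rate = 469600.0000 / 1224.0000 = 383.6601 Mbps

383.6601 Mbps


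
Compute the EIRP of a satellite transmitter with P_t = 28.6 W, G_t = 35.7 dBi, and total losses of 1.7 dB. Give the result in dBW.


Pt = 28.6 W = 14.5637 dBW
EIRP = Pt_dBW + Gt - losses = 14.5637 + 35.7 - 1.7 = 48.5637 dBW

48.5637 dBW


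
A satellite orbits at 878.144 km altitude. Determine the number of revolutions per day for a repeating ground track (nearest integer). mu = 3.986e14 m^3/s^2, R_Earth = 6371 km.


r = 7.249144e+06 m
T = 2*pi*sqrt(r^3/mu) = 6142.4455 s = 102.3741 min
revs/day = 1440 / 102.3741 = 14.0661
Rounded: 14 revolutions per day

14 revolutions per day


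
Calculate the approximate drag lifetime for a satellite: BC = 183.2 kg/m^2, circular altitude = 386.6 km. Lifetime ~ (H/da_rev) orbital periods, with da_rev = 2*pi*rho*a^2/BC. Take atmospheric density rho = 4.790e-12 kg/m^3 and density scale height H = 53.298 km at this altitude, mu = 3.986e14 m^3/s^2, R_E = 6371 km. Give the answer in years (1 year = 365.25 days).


a = R_E + alt = 6757.6000 km = 6.7576e+06 m
da_rev = 2*pi*rho*a^2/BC = 2*pi*4.790e-12*(6.7576e+06)^2/183.2 = 7.501962 m per revolution
N = H/da_rev = 53298.0000 m / 7.501962 m = 7104.5412 revolutions
P = 2*pi*sqrt(a^3/mu) = 5528.4062 s
lifetime = N*P = 7104.5412 * 5528.4062 = 3.9276789e+07 s = 454.5925 days
years = 454.5925 / 365.25 = 1.2446 years

1.2446 years


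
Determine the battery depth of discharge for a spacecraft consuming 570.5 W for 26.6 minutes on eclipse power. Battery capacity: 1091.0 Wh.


E_used = P * t / 60 = 570.5 * 26.6 / 60 = 252.9217 Wh
DOD = E_used / E_total * 100 = 252.9217 / 1091.0 * 100
DOD = 23.1826 %

23.1826 %


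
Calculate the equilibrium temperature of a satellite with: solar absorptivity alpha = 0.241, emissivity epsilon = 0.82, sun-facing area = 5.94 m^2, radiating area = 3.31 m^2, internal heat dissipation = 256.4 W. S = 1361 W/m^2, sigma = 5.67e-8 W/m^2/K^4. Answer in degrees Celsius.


Numerator = alpha*S*A_sun + Q_int = 0.241*1361*5.94 + 256.4 = 2204.7259 W
Denominator = eps*sigma*A_rad = 0.82*5.67e-8*3.31 = 1.5389514e-07 W/K^4
T^4 = 1.4326157e+10 K^4
T = 345.9652 K = 72.8152 C

72.8152 degrees Celsius


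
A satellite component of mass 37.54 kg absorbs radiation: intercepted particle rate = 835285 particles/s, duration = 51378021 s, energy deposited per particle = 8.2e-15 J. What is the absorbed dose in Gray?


Total energy deposited = rate * time * E_per
  = 835285 * 51378021 * 8.2e-15 = 0.3519054 J
Dose = E_total / mass = 0.3519054 / 37.54
Dose = 0.009374144 Gy

0.0094 Gy


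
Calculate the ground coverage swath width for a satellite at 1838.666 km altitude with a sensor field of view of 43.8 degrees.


FOV = 43.8 deg = 0.7644542 rad
swath = 2 * alt * tan(FOV/2) = 2 * 1838.666 * tan(0.3822271)
swath = 2 * 1838.666 * 0.4019974
swath = 1478.2780 km

1478.2780 km


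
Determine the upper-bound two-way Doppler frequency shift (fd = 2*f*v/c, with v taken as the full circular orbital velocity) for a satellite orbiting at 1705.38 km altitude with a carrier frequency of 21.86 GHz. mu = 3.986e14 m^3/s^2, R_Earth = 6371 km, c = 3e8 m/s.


r = 8.07638e+06 m
v = sqrt(mu/r) = 7025.2256 m/s (worst-case radial velocity)
f = 21.86 GHz = 2.186e+10 Hz
fd = 2*f*v/c = 2*2.186e+10*7025.2256/3.0e+08
fd = 1.0238095e+06 Hz

1.0238e+06 Hz


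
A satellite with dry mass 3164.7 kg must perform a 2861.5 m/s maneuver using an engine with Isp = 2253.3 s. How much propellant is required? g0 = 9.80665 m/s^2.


ve = Isp * g0 = 2253.3 * 9.80665 = 22097.324445 m/s
mass ratio = exp(dv/ve) = exp(2861.5/22097.324445) = 1.13825378
m_prop = m_dry * (mr - 1) = 3164.7 * (1.13825378 - 1)
m_prop = 437.5317 kg

437.5317 kg


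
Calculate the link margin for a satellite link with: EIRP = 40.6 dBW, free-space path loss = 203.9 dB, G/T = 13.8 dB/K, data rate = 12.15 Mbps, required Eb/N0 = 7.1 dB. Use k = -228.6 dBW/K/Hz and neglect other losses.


C/N0 = EIRP - FSPL + G/T - k = 40.6 - 203.9 + 13.8 - (-228.6)
C/N0 = 79.1000 dB-Hz
R_b = 12.15 Mbps = 1.215e+07 bps -> 10*log10(R_b) = 70.8458 dB-Hz
Eb/N0 = C/N0 - 10*log10(R_b) = 79.1000 - 70.8458 = 8.2542 dB
Margin = Eb/N0 - Eb/N0_req = 8.2542 - 7.1 = 1.1542 dB (link closes)

1.1542 dB


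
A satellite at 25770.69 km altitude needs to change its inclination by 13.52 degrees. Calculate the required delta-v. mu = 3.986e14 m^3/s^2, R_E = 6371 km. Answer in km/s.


r = 32141.6900 km = 3.214169e+07 m
V = sqrt(mu/r) = 3521.5535 m/s
di = 13.52 deg = 0.2359685 rad
dV = 2*V*sin(di/2) = 2*3521.5535*sin(0.1179843)
dV = 829.0492 m/s = 0.8290492 km/s

0.8290 km/s


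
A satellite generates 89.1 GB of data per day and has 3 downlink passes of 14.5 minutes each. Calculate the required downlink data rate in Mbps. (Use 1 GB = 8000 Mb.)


total contact time = 3 * 14.5 * 60 = 2610.0000 s
data = 89.1 GB = 712800.0000 Mb
rate = 712800.0000 / 2610.0000 = 273.1034 Mbps

273.1034 Mbps


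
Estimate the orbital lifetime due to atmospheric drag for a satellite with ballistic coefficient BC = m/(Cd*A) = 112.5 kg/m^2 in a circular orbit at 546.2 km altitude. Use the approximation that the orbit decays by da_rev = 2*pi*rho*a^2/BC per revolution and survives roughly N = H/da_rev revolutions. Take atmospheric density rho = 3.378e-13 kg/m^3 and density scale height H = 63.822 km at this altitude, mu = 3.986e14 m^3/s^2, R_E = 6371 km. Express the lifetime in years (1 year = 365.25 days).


a = R_E + alt = 6917.2000 km = 6.9172e+06 m
da_rev = 2*pi*rho*a^2/BC = 2*pi*3.378e-13*(6.9172e+06)^2/112.5 = 0.90270876 m per revolution
N = H/da_rev = 63822.0000 m / 0.90270876 m = 70700.5436 revolutions
P = 2*pi*sqrt(a^3/mu) = 5725.4117 s
lifetime = N*P = 70700.5436 * 5725.4117 = 4.0478972e+08 s = 4685.0662 days
years = 4685.0662 / 365.25 = 12.8270 years

12.8270 years


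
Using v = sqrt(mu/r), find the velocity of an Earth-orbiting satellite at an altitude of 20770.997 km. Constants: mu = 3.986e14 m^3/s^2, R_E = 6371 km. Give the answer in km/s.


r = R_E + alt = 6371.0 + 20770.997 = 27141.9970 km = 2.7141997e+07 m
v = sqrt(mu/r) = sqrt(3.986e14 / 2.7141997e+07) = 3832.1963 m/s = 3.8322 km/s

3.8322 km/s


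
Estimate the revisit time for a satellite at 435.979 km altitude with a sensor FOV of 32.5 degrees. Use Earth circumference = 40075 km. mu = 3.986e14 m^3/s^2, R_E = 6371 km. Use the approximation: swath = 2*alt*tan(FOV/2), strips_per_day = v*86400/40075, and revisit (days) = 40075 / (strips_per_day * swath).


swath = 2*435.979*tan(0.283616) = 254.1526 km
v = sqrt(mu/r) = 7652.2904 m/s = 7.6523 km/s
strips/day = v*86400/40075 = 7.6523*86400/40075 = 16.4980
coverage/day = strips * swath = 16.4980 * 254.1526 = 4193.0127 km
revisit = 40075 / 4193.0127 = 9.5576 days

9.5576 days


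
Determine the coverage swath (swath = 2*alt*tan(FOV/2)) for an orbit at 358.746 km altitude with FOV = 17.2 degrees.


FOV = 17.2 deg = 0.3001966 rad
swath = 2 * alt * tan(FOV/2) = 2 * 358.746 * tan(0.1500983)
swath = 2 * 358.746 * 0.1512358
swath = 108.5105 km

108.5105 km


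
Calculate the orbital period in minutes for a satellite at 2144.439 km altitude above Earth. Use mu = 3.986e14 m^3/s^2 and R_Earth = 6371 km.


r = 8515.4390 km = 8.515439e+06 m
T = 2*pi*sqrt(r^3/mu) = 2*pi*sqrt(6.1747749e+20 / 3.986e14)
T = 7820.2707 s = 130.3378 min

130.3378 minutes


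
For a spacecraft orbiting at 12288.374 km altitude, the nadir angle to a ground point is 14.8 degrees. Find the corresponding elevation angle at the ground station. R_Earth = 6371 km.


r = R_E + alt = 18659.3740 km
Law of sines in the satellite / Earth-center / ground-point triangle:
  sin(nadir)/R_E = sin(90 + el)/r  =>  cos(el) = (r/R_E)*sin(nadir)
cos(el) = (18659.3740 / 6371.0000) * sin(14.8 deg) = 0.7481491
el = arccos(0.7481491) = 41.5697 deg
(Earth-central angle = 90 - nadir - el = 33.6303 deg)

41.5697 degrees


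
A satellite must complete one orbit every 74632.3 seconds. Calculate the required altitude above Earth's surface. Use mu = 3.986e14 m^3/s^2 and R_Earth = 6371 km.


T = 74632.3 s
r = (mu*T^2/(4*pi^2))^(1/3) = (3.986e14 * 74632.3^2 / (4*pi^2))^(1/3)
r = 3.8312786e+07 m = 38312.7862 km
alt = r - R_E = 38312.7862 - 6371 = 31941.7862 km

31941.7862 km


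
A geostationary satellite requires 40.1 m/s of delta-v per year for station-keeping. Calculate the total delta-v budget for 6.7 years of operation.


dV = rate * years = 40.1 * 6.7
dV = 268.6700 m/s

268.6700 m/s


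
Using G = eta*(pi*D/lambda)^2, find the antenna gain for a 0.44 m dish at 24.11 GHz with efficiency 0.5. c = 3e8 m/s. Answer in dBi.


lambda = c/f = 3e8 / 2.411e+10 = 0.01244297 m
G = eta*(pi*D/lambda)^2 = 0.5*(pi*0.44/0.01244297)^2
G = 6170.5946 (linear)
G = 10*log10(6170.5946) = 37.9033 dBi

37.9033 dBi


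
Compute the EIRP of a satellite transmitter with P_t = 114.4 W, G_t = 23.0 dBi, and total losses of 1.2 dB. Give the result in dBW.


Pt = 114.4 W = 20.5843 dBW
EIRP = Pt_dBW + Gt - losses = 20.5843 + 23.0 - 1.2 = 42.3843 dBW

42.3843 dBW


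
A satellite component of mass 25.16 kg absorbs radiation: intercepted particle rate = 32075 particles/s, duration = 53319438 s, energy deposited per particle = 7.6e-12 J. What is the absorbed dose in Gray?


Total energy deposited = rate * time * E_per
  = 32075 * 53319438 * 7.6e-12 = 12.9977 J
Dose = E_total / mass = 12.9977 / 25.16
Dose = 0.5166009 Gy

0.5166 Gy


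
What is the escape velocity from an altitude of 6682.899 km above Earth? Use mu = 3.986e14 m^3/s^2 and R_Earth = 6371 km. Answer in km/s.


r = 6371.0 + 6682.899 = 13053.8990 km = 1.3053899e+07 m
v_esc = sqrt(2*mu/r) = sqrt(2*3.986e14 / 1.3053899e+07)
v_esc = 7814.7218 m/s = 7.8147 km/s

7.8147 km/s


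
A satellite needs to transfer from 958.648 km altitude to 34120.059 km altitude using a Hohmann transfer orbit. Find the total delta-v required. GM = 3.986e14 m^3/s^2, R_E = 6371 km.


r1 = 7329.6480 km = 7.329648e+06 m
r2 = 40491.0590 km = 4.0491059e+07 m
dv1 = sqrt(mu/r1)*(sqrt(2*r2/(r1+r2)) - 1) = 2222.1107 m/s
dv2 = sqrt(mu/r2)*(1 - sqrt(2*r1/(r1+r2))) = 1400.3873 m/s
total dv = |dv1| + |dv2| = 2222.1107 + 1400.3873 = 3622.4980 m/s = 3.6225 km/s

3.6225 km/s


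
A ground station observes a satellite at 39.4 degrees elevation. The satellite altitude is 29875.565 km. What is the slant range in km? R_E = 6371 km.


h = 29875.565 km, el = 39.4 deg
d = -R_E*sin(el) + sqrt((R_E*sin(el))^2 + 2*R_E*h + h^2)
d = -6371.0000*sin(0.6876597) + sqrt((6371.0000*0.6347305)^2 + 2*6371.0000*29875.565 + 29875.565^2)
d = 31866.8086 km

31866.8086 km


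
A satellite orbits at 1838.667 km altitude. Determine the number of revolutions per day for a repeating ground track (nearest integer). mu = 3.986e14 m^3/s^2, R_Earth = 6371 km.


r = 8.209667e+06 m
T = 2*pi*sqrt(r^3/mu) = 7402.8600 s = 123.3810 min
revs/day = 1440 / 123.3810 = 11.6712
Rounded: 12 revolutions per day

12 revolutions per day


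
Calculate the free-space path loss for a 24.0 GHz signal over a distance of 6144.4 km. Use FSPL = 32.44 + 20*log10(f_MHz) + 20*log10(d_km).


f = 24.0 GHz = 24000.0000 MHz
d = 6144.4 km
FSPL = 32.44 + 20*log10(24000.0000) + 20*log10(6144.4)
FSPL = 32.44 + 87.6042 + 75.7696
FSPL = 195.8138 dB

195.8138 dB


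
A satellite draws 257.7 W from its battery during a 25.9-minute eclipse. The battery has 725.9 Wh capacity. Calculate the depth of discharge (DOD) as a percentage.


E_used = P * t / 60 = 257.7 * 25.9 / 60 = 111.2405 Wh
DOD = E_used / E_total * 100 = 111.2405 / 725.9 * 100
DOD = 15.3245 %

15.3245 %


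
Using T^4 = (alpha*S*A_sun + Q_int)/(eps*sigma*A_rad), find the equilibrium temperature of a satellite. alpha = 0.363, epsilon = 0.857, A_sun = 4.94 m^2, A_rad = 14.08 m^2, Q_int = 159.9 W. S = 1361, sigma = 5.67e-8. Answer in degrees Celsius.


Numerator = alpha*S*A_sun + Q_int = 0.363*1361*4.94 + 159.9 = 2600.4724 W
Denominator = eps*sigma*A_rad = 0.857*5.67e-8*14.08 = 6.8417395e-07 W/K^4
T^4 = 3.8008936e+09 K^4
T = 248.2970 K = -24.8530 C

-24.8530 degrees Celsius


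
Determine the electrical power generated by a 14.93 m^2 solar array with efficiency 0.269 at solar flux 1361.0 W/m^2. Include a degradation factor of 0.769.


P = area * eta * S * degradation
P = 14.93 * 0.269 * 1361.0 * 0.769
P = 4203.3597 W

4203.3597 W


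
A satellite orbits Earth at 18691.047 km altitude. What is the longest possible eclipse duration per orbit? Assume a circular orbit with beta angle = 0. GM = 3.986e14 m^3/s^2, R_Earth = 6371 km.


r = 25062.0470 km
T = 658.0892 min
Eclipse fraction = arcsin(R_E/r)/pi = arcsin(6371.0000/25062.0470)/pi
= arcsin(0.2542091)/pi = 0.08181514
Eclipse duration = 0.08181514 * 658.0892 = 53.8417 min

53.8417 minutes


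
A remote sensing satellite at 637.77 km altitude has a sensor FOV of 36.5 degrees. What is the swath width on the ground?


FOV = 36.5 deg = 0.6370452 rad
swath = 2 * alt * tan(FOV/2) = 2 * 637.77 * tan(0.3185226)
swath = 2 * 637.77 * 0.3297505
swath = 420.6100 km

420.6100 km


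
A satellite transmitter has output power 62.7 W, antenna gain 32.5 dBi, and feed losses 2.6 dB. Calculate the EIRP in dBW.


Pt = 62.7 W = 17.9727 dBW
EIRP = Pt_dBW + Gt - losses = 17.9727 + 32.5 - 2.6 = 47.8727 dBW

47.8727 dBW


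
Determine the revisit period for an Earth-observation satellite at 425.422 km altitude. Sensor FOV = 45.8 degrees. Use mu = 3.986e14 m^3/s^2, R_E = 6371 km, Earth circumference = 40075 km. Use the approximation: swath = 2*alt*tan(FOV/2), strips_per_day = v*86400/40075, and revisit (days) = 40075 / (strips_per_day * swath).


swath = 2*425.422*tan(0.3996804) = 359.4106 km
v = sqrt(mu/r) = 7658.2313 m/s = 7.6582 km/s
strips/day = v*86400/40075 = 7.6582*86400/40075 = 16.5108
coverage/day = strips * swath = 16.5108 * 359.4106 = 5934.1640 km
revisit = 40075 / 5934.1640 = 6.7533 days

6.7533 days


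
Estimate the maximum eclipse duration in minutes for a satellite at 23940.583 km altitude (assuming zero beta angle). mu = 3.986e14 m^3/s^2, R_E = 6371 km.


r = 30311.5830 km
T = 875.3322 min
Eclipse fraction = arcsin(R_E/r)/pi = arcsin(6371.0000/30311.5830)/pi
= arcsin(0.2101837)/pi = 0.0674062
Eclipse duration = 0.0674062 * 875.3322 = 59.0028 min

59.0028 minutes


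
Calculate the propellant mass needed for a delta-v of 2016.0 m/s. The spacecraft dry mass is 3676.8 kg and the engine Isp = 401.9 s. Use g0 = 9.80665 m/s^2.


ve = Isp * g0 = 401.9 * 9.80665 = 3941.292635 m/s
mass ratio = exp(dv/ve) = exp(2016.0/3941.292635) = 1.66780320
m_prop = m_dry * (mr - 1) = 3676.8 * (1.66780320 - 1)
m_prop = 2455.3788 kg

2455.3788 kg


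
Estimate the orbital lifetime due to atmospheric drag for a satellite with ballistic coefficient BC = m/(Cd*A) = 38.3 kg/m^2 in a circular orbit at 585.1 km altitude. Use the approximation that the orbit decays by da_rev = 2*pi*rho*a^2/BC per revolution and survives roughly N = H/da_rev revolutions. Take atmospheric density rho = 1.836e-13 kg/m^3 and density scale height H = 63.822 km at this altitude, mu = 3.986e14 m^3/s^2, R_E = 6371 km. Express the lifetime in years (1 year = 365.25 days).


a = R_E + alt = 6956.1000 km = 6.9561e+06 m
da_rev = 2*pi*rho*a^2/BC = 2*pi*1.836e-13*(6.9561e+06)^2/38.3 = 1.457422 m per revolution
N = H/da_rev = 63822.0000 m / 1.457422 m = 43791.0143 revolutions
P = 2*pi*sqrt(a^3/mu) = 5773.7762 s
lifetime = N*P = 43791.0143 * 5773.7762 = 2.5283952e+08 s = 2926.3833 days
years = 2926.3833 / 365.25 = 8.0120 years

8.0120 years


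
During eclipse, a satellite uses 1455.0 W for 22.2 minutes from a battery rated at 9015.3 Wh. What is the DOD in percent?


E_used = P * t / 60 = 1455.0 * 22.2 / 60 = 538.3500 Wh
DOD = E_used / E_total * 100 = 538.3500 / 9015.3 * 100
DOD = 5.9715 %

5.9715 %


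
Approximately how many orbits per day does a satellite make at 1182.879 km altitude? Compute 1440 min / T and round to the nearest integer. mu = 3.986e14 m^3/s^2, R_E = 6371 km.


r = 7.553879e+06 m
T = 2*pi*sqrt(r^3/mu) = 6533.8063 s = 108.8968 min
revs/day = 1440 / 108.8968 = 13.2235
Rounded: 13 revolutions per day

13 revolutions per day


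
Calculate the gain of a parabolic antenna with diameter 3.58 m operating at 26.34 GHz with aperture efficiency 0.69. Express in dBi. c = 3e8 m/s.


lambda = c/f = 3e8 / 2.634e+10 = 0.01138952 m
G = eta*(pi*D/lambda)^2 = 0.69*(pi*3.58/0.01138952)^2
G = 672827.7904 (linear)
G = 10*log10(672827.7904) = 58.2790 dBi

58.2790 dBi


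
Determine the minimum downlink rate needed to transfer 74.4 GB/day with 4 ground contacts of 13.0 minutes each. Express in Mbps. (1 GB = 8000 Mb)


total contact time = 4 * 13.0 * 60 = 3120.0000 s
data = 74.4 GB = 595200.0000 Mb
rate = 595200.0000 / 3120.0000 = 190.7692 Mbps

190.7692 Mbps


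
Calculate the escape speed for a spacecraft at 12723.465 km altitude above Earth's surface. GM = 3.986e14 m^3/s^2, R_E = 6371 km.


r = 6371.0 + 12723.465 = 19094.4650 km = 1.9094465e+07 m
v_esc = sqrt(2*mu/r) = sqrt(2*3.986e14 / 1.9094465e+07)
v_esc = 6461.4487 m/s = 6.4614 km/s

6.4614 km/s


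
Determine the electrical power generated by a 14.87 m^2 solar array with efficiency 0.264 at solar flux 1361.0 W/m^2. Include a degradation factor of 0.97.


P = area * eta * S * degradation
P = 14.87 * 0.264 * 1361.0 * 0.97
P = 5182.5650 W

5182.5650 W


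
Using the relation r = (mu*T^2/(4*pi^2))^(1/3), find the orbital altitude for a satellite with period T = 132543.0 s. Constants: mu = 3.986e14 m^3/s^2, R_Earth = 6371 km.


T = 132543.0 s
r = (mu*T^2/(4*pi^2))^(1/3) = (3.986e14 * 132543.0^2 / (4*pi^2))^(1/3)
r = 5.6186293e+07 m = 56186.2935 km
alt = r - R_E = 56186.2935 - 6371 = 49815.2935 km

49815.2935 km


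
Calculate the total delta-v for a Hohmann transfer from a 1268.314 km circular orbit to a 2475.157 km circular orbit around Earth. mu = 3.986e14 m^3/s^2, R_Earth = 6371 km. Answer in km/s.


r1 = 7639.3140 km = 7.639314e+06 m
r2 = 8846.1570 km = 8.846157e+06 m
dv1 = sqrt(mu/r1)*(sqrt(2*r2/(r1+r2)) - 1) = 259.7301 m/s
dv2 = sqrt(mu/r2)*(1 - sqrt(2*r1/(r1+r2))) = 250.3725 m/s
total dv = |dv1| + |dv2| = 259.7301 + 250.3725 = 510.1026 m/s = 0.5101026 km/s

0.5101 km/s


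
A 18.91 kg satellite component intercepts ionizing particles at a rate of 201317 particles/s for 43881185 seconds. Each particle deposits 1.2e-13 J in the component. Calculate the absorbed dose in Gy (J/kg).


Total energy deposited = rate * time * E_per
  = 201317 * 43881185 * 1.2e-13 = 1.0601 J
Dose = E_total / mass = 1.0601 / 18.91
Dose = 0.05605941 Gy

0.0561 Gy
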